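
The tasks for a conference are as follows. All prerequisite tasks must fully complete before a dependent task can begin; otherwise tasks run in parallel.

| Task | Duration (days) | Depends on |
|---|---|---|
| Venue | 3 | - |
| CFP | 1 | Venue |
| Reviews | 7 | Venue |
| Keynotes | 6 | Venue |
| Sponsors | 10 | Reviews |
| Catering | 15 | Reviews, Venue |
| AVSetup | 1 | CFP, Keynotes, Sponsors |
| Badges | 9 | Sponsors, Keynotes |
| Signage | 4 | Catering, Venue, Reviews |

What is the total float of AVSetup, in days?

8

Venue→Reviews→Sponsors→Badges = 3+7+10+9 = 29 sets the makespan at 29 days.
The longest chain containing AVSetup totals 21 days.
Slack of AVSetup = 28 − 20 = 8 days.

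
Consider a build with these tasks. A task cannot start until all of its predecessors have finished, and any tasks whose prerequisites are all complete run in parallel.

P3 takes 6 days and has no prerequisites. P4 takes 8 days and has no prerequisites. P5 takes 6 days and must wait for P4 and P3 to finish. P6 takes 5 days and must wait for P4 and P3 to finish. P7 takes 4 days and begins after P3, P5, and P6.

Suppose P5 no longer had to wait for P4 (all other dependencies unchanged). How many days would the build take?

17

Original critical path: P4→P5→P7 = 8+6+4 = 18 ⇒ 18 days.
Without P4→P5, P5's earliest start moves from 8 to 6.
After: P4→P6→P7 = 8+5+4 = 17 → 17 days.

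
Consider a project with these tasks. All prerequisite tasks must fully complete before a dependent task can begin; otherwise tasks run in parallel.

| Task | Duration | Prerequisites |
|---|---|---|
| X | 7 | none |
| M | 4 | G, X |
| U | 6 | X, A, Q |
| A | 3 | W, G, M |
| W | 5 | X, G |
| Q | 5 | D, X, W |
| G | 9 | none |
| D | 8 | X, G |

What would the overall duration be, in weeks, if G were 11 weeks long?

Actual critical path: G→D→Q→U = 9+8+5+6 = 28 ⇒ 28 weeks.
G lies on that path, so at 11 weeks the path becomes 30 weeks.
The critical path is still G→D→Q→U; finish is now 30 weeks.

30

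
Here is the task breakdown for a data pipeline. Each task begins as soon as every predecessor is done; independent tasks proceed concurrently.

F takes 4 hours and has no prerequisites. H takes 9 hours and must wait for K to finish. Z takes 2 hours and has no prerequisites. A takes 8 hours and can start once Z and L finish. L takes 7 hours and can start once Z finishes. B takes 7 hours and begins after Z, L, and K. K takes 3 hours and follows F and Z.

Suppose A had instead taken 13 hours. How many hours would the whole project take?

Baseline: Z→L→A = 2+7+8 = 17 → 17 hours.
Since A is critical, the +5 change carries straight to that chain (now 22 hours).
No other chain overtakes it, so the finish is 22 hours.

22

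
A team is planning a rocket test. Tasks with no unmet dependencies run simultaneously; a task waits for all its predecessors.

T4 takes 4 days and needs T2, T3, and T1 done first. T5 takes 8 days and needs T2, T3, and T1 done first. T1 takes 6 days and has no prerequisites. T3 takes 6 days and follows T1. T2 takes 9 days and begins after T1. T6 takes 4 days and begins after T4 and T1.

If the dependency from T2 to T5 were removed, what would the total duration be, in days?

Before: longest chain T1→T2→T4→T6 = 6+9+4+4 = 23, finish 23.
Without T2→T5, T5's earliest start moves from 15 to 12.
The longest chain is now T1→T2→T4→T6 = 6+9+4+4 = 23, so the project takes 23 days.

23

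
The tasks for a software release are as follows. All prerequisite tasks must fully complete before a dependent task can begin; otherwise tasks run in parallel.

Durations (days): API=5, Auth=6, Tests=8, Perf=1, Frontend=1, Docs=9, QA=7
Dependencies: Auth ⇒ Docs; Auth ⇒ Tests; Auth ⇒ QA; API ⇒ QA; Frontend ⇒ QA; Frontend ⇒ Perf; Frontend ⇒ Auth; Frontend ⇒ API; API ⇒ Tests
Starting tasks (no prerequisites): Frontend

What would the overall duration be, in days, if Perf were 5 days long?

The binding path is Frontend→Auth→Docs = 1+6+9 = 16; finish at 16 days.
Perf has 14 days of float (longest path through it is 2).
No other chain overtakes it, so the finish is 16 days.

16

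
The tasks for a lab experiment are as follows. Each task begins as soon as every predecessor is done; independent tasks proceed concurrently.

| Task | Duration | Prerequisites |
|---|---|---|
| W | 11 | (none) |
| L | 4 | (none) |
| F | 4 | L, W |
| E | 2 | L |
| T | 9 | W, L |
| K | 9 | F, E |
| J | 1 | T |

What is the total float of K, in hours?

0

W→F→K = 11+4+9 = 24 sets the makespan at 24 hours.
K finishes as early as 24 and must finish by 24.
So K can slip 24 − 24 = 0 hours.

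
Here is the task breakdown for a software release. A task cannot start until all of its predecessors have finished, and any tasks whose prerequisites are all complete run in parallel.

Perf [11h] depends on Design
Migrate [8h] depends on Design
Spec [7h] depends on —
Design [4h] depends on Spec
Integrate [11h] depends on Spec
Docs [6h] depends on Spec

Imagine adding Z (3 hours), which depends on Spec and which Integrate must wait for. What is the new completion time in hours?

Originally the software release takes 22 hours.
With Z inserted, Integrate now waits for max(Spec, Z).
New critical path: Spec→Design→Perf = 7+4+11 = 22 ⇒ 22 hours.

22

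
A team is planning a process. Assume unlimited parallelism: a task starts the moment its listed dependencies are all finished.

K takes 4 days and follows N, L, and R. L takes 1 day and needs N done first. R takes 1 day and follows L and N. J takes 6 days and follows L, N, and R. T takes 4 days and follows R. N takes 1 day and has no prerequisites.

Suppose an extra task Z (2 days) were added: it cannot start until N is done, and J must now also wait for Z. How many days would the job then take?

Originally the job takes 9 days.
With Z inserted, J now waits for max(L, N, R, Z).
New critical path: N→Z→J = 1+2+6 = 9 ⇒ 9 days.

9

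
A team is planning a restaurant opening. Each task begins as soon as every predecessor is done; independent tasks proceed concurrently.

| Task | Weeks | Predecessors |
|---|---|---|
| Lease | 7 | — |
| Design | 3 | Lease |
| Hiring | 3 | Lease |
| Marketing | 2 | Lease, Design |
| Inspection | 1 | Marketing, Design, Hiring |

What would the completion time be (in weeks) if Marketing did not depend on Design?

11

With the dependency in place, Lease→Design→Marketing→Inspection = 7+3+2+1 = 13 sets the finish at 13 weeks.
Without Design→Marketing, Marketing's earliest start moves from 10 to 7.
After: Lease→Design→Inspection = 7+3+1 = 11 → 11 weeks.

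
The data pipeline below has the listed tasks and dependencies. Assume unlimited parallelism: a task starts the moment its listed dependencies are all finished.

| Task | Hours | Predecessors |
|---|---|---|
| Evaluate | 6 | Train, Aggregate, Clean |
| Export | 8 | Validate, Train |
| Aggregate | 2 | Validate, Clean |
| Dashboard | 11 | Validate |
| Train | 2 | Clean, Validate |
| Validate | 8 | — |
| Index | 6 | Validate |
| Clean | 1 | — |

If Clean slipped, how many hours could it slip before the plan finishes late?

The longest chain is Validate→Dashboard = 8+11 = 19; overall finish 19 hours.
The longest chain containing Clean totals 11 hours.
So Clean can slip 9 − 1 = 8 hours.

8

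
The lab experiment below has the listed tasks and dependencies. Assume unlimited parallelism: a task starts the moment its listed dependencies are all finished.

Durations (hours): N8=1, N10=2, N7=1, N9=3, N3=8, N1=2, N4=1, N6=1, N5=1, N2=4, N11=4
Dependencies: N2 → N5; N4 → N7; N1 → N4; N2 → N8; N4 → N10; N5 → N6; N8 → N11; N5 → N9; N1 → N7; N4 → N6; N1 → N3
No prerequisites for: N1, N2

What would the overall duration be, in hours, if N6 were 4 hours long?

Critical path before the change: N1→N3 = 2+8 = 10 giving 10 hours.
N6 is off the critical path — its longest chain is 6 hours, giving 4 of slack.
The critical path is still N1→N3; finish is now 10 hours.

10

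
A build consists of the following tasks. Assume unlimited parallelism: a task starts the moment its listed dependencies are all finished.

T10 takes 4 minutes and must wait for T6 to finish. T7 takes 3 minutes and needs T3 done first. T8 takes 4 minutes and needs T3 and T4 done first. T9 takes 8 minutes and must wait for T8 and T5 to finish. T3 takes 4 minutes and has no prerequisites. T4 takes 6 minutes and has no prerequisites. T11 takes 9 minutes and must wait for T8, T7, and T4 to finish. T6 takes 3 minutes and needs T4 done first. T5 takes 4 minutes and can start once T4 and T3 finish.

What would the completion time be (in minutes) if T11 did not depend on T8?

Original critical path: T4→T8→T11 = 6+4+9 = 19 ⇒ 19 minutes.
Without T8→T11, T11's earliest start moves from 10 to 7.
New critical path: T4→T5→T9 = 6+4+8 = 18 ⇒ 18 minutes.

18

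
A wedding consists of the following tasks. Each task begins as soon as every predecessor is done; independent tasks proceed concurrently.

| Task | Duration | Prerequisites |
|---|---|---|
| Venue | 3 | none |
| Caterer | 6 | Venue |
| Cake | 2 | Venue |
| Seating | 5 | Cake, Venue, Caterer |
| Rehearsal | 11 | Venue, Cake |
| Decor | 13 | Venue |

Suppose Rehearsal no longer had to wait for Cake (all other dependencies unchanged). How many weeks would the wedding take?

With the dependency in place, Venue→Cake→Rehearsal = 3+2+11 = 16 sets the finish at 16 weeks.
Without Cake→Rehearsal, Rehearsal's earliest start moves from 5 to 3.
The longest chain is now Venue→Decor = 3+13 = 16, so the wedding takes 16 weeks.

16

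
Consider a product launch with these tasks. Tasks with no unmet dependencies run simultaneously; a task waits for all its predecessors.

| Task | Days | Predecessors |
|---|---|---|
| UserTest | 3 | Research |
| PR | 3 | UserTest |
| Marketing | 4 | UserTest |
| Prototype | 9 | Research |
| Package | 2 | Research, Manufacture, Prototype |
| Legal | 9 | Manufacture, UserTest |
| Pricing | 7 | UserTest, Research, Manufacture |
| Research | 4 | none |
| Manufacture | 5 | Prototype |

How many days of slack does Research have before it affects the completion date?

0

Research→Prototype→Manufacture→Legal = 4+9+5+9 = 27 sets the makespan at 27 days.
Research finishes as early as 4 and must finish by 4.
Float = 27 − 27 = 0.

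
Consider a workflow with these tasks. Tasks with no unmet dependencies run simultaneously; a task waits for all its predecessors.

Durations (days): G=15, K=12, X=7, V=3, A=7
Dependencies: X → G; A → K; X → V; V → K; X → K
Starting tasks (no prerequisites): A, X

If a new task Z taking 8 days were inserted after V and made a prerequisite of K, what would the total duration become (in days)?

30

Originally the workflow takes 22 days.
With Z inserted, K now waits for max(V, A, X, Z).
New critical path: X→V→Z→K = 7+3+8+12 = 30 ⇒ 30 days.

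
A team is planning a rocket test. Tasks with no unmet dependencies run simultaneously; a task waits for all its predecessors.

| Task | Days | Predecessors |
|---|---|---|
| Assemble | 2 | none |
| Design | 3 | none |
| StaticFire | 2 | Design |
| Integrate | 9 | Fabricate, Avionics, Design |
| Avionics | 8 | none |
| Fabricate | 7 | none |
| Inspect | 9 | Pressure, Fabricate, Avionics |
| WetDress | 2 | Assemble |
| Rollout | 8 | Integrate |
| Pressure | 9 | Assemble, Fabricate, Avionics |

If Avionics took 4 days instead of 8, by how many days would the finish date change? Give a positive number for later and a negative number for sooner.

Actual critical path: Avionics→Pressure→Inspect = 8+9+9 = 26 ⇒ 26 days.
Avionics lies on that path, so at 4 days the path becomes 22 days.
The binding chain switches to Fabricate→Pressure→Inspect = 7+9+9 = 25; finish 25 days.
Change in finish: 25 − 26 = -1 days.

-1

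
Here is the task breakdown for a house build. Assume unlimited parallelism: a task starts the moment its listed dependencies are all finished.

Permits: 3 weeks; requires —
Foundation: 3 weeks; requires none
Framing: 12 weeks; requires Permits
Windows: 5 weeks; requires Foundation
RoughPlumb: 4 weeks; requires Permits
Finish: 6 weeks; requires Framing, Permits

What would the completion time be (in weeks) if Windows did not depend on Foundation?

21

Before: longest chain Permits→Framing→Finish = 3+12+6 = 21, finish 21.
Without Foundation→Windows, Windows's earliest start moves from 3 to 0.
The longest chain is now Permits→Framing→Finish = 3+12+6 = 21, so the job takes 21 weeks.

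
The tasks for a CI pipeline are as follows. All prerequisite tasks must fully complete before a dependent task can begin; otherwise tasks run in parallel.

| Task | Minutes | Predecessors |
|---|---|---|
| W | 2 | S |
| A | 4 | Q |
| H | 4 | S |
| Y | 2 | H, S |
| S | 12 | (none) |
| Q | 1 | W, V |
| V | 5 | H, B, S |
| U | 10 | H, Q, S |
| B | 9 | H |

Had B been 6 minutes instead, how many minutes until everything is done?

As given, the longest chain is S→H→B→V→Q→U = 12+4+9+5+1+10 = 41, so the finish is 41 minutes.
Since B is critical, the -3 change carries straight to that chain (now 38 minutes).
That remains the longest chain; total 38 minutes.

38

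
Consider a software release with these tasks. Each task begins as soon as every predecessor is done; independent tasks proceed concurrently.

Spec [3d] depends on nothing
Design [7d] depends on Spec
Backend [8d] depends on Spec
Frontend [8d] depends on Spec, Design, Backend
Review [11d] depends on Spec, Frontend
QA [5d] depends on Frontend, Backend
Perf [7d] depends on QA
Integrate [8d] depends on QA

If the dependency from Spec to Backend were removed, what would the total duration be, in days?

Original critical path: Spec→Backend→Frontend→QA→Integrate = 3+8+8+5+8 = 32 ⇒ 32 days.
Without Spec→Backend, Backend's earliest start moves from 3 to 0.
After: Spec→Design→Frontend→QA→Integrate = 3+7+8+5+8 = 31 → 31 days.

31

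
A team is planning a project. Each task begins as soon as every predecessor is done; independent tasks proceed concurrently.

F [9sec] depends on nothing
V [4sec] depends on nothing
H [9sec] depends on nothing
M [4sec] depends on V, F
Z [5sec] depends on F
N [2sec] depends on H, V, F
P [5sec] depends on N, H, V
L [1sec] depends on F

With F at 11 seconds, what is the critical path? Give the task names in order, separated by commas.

Actual critical path: F→N→P = 9+2+5 = 16 ⇒ 16 seconds.
F is on the critical path; changing it to 11 makes that path 18 seconds.
No other chain overtakes it, so the finish is 18 seconds.

F, N, P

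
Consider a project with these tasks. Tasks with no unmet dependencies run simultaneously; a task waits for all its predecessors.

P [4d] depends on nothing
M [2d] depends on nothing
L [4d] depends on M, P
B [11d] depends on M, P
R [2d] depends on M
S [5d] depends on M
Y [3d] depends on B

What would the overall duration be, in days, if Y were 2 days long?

17

As given, the longest chain is P→B→Y = 4+11+3 = 18, so the finish is 18 days.
Y lies on that path, so at 2 days the path becomes 17 days.
No other chain overtakes it, so the finish is 17 days.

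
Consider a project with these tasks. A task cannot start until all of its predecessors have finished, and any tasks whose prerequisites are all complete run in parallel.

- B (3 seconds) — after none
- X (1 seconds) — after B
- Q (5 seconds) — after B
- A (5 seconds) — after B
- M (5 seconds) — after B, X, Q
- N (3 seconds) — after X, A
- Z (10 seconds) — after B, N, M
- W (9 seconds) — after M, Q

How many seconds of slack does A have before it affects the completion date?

The longest chain is B→Q→M→Z = 3+5+5+10 = 23; overall finish 23 seconds.
Longest path through A: 21 seconds (earliest finish 8, latest finish 10).
So A can slip 10 − 8 = 2 seconds.

2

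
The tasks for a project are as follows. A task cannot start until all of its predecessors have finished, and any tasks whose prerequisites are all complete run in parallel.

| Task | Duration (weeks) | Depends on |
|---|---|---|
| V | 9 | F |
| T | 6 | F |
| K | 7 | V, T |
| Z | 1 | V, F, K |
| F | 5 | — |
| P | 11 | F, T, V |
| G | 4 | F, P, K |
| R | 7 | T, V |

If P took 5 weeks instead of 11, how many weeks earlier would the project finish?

4

As given, the longest chain is F→V→P→G = 5+9+11+4 = 29, so the finish is 29 weeks.
P lies on that path, so at 5 weeks the path becomes 23 weeks.
Now F→V→K→G = 5+9+7+4 = 25 is longest, so the finish becomes 25 weeks.
Change in finish: 25 − 29 = -4 weeks.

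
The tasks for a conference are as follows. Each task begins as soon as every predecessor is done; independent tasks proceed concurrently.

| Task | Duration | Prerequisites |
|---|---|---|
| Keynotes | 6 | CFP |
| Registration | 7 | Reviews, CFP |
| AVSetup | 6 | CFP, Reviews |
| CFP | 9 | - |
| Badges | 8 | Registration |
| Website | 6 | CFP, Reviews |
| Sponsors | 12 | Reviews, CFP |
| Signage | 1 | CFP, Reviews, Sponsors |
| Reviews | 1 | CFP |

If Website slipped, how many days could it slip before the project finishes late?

CFP→Reviews→Registration→Badges = 9+1+7+8 = 25 sets the makespan at 25 days.
Longest path through Website: 16 days (earliest finish 16, latest finish 25).
Slack of Website = 19 − 10 = 9 days.

9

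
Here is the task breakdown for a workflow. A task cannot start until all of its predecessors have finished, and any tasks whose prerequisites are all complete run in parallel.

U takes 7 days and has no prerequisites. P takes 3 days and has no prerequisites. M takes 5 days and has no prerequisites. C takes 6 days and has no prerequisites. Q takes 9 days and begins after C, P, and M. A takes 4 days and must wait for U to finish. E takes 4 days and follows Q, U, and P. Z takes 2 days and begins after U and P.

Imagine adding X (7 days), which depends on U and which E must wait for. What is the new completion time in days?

Originally the workflow takes 19 days.
With X inserted, E now waits for max(Q, U, P, X).
New critical path: C→Q→E = 6+9+4 = 19 ⇒ 19 days.

19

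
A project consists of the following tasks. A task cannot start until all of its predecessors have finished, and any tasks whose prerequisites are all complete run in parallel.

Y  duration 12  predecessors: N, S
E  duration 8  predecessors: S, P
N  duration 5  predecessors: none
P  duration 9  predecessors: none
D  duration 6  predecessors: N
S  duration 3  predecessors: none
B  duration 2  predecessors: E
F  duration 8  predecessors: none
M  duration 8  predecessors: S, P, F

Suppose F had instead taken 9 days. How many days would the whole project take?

As given, the longest chain is P→E→B = 9+8+2 = 19, so the finish is 19 days.
The longest path through F is only 16 days, so F has float 3.
No other chain overtakes it, so the finish is 19 days.

19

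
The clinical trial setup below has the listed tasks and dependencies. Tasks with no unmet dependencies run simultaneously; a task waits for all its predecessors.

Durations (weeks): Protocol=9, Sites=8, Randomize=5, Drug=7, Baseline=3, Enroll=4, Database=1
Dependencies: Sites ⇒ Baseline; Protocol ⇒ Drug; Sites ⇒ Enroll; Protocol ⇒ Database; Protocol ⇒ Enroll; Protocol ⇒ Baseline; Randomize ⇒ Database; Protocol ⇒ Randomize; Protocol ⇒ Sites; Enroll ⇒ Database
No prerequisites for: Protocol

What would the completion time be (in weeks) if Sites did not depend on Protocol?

16

Original critical path: Protocol→Sites→Enroll→Database = 9+8+4+1 = 22 ⇒ 22 weeks.
Without Protocol→Sites, Sites's earliest start moves from 9 to 0.
After: Protocol→Drug = 9+7 = 16 → 16 weeks.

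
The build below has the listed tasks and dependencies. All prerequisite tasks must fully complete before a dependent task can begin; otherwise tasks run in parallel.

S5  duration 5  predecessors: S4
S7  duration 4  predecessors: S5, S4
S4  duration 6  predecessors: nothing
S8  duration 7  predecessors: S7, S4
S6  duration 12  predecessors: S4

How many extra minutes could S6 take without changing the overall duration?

The longest chain is S4→S5→S7→S8 = 6+5+4+7 = 22; overall finish 22 minutes.
Longest path through S6: 18 minutes (earliest finish 18, latest finish 22).
So S6 can slip 22 − 18 = 4 minutes.

4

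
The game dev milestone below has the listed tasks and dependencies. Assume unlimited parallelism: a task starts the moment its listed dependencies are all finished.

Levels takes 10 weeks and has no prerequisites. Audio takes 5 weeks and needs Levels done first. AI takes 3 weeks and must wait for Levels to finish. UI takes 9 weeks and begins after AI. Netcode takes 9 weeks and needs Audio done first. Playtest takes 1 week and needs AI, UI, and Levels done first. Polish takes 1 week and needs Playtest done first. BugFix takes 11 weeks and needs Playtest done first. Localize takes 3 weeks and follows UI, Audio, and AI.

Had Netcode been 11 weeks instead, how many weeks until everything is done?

34

Critical path before the change: Levels→AI→UI→Playtest→BugFix = 10+3+9+1+11 = 34 giving 34 weeks.
Netcode is off the critical path — its longest chain is 24 weeks, giving 10 of slack.
The critical path is still Levels→AI→UI→Playtest→BugFix; finish is now 34 weeks.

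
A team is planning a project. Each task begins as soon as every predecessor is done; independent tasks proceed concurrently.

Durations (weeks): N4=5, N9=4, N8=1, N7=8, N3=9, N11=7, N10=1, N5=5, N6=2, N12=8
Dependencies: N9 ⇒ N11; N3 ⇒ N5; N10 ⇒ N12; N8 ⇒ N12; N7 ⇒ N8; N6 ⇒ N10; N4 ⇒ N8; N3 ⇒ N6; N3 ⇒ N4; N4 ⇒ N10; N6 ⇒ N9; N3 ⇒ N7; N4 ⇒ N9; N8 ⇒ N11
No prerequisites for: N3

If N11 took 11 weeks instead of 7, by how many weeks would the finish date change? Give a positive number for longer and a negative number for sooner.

3

The binding path is N3→N7→N8→N12 = 9+8+1+8 = 26; finish at 26 weeks.
The longest path through N11 is only 25 weeks, so N11 has float 1.
The binding chain switches to N3→N4→N9→N11 = 9+5+4+11 = 29; finish 29 weeks.
Change in finish: 29 − 26 = +3 weeks.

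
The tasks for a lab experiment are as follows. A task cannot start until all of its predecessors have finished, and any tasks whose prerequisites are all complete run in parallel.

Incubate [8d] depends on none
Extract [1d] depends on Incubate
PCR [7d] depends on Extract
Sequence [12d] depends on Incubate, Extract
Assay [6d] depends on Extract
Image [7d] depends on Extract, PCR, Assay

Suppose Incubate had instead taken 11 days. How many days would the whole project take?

Baseline: Incubate→Extract→PCR→Image = 8+1+7+7 = 23 → 23 days.
Since Incubate is critical, the +3 change carries straight to that chain (now 26 days).
The critical path is still Incubate→Extract→PCR→Image; finish is now 26 days.

26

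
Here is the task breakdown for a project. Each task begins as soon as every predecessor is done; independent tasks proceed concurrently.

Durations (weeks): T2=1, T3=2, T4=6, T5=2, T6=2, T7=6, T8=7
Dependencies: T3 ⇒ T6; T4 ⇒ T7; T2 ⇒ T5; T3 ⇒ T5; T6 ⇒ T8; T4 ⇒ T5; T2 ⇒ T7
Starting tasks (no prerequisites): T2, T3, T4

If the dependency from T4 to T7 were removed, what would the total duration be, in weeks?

With the dependency in place, T4→T7 = 6+6 = 12 sets the finish at 12 weeks.
Without T4→T7, T7's earliest start moves from 6 to 1.
The longest chain is now T3→T6→T8 = 2+2+7 = 11, so the plan takes 11 weeks.

11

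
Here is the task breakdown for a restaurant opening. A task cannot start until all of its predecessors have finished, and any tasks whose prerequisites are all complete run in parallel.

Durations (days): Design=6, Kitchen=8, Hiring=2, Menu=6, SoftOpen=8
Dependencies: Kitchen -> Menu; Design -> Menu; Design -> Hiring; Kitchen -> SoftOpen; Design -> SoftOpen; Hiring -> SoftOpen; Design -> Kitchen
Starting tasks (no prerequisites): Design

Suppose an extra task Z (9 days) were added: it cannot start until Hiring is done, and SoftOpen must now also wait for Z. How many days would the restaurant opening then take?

25

Originally the restaurant opening takes 22 days.
With Z inserted, SoftOpen now waits for max(Kitchen, Design, Hiring, Z).
New critical path: Design→Hiring→Z→SoftOpen = 6+2+9+8 = 25 ⇒ 25 days.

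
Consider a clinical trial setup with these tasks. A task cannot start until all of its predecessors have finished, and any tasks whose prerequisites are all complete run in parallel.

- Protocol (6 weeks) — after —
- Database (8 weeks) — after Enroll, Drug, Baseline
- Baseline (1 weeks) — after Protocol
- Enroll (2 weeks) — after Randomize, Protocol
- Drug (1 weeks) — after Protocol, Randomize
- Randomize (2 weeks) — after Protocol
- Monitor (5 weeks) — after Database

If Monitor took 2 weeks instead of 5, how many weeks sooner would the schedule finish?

3

Actual critical path: Protocol→Randomize→Enroll→Database→Monitor = 6+2+2+8+5 = 23 ⇒ 23 weeks.
Monitor is on the critical path; changing it to 2 makes that path 20 weeks.
That remains the longest chain; total 20 weeks.
Change in finish: 20 − 23 = -3 weeks.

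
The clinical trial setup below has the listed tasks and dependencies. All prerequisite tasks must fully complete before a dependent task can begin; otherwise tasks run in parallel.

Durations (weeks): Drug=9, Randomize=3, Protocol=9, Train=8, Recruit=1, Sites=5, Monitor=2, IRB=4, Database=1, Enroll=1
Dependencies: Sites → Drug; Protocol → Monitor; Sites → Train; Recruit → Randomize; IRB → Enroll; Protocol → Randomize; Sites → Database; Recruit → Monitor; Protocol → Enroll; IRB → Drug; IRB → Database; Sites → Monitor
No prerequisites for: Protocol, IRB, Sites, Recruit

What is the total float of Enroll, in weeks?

Critical path: Sites→Drug = 5+9 = 14, so the finish is 14 weeks.
Enroll finishes as early as 10 and must finish by 14.
So Enroll can slip 14 − 10 = 4 weeks.

4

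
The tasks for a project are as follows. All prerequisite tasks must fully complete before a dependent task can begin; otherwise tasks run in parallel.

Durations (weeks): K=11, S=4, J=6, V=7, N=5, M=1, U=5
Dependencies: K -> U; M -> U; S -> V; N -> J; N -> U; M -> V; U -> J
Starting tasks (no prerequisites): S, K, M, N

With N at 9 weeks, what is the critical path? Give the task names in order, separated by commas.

As given, the longest chain is K→U→J = 11+5+6 = 22, so the finish is 22 weeks.
N is off the critical path — its longest chain is 16 weeks, giving 6 of slack.
The critical path is still K→U→J; finish is now 22 weeks.

K, U, J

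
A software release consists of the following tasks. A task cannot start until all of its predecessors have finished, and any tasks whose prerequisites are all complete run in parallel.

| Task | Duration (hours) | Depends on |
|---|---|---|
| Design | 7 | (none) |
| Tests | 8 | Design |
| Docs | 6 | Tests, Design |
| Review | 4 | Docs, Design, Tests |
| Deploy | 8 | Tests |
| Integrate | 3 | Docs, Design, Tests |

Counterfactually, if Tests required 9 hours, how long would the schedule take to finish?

26

Critical path before the change: Design→Tests→Docs→Review = 7+8+6+4 = 25 giving 25 hours.
Tests lies on that path, so at 9 hours the path becomes 26 hours.
The critical path is still Design→Tests→Docs→Review; finish is now 26 hours.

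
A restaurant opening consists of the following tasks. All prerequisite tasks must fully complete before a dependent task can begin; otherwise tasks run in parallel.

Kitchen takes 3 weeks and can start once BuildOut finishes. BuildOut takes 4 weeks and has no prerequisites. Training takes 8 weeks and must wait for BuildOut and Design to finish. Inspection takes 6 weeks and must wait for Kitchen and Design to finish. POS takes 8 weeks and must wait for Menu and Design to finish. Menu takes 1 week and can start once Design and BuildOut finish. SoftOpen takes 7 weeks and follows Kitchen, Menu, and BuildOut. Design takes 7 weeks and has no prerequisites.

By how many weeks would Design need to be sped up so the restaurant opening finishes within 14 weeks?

2

Current finish: 16 weeks; target: 14.
Design is on every critical path, so each week cut from Design cuts the finish by one (this holds down to a finish of 14).
Need 16 − 14 = 2 weeks off Design → Design becomes 5 weeks, finish becomes 14.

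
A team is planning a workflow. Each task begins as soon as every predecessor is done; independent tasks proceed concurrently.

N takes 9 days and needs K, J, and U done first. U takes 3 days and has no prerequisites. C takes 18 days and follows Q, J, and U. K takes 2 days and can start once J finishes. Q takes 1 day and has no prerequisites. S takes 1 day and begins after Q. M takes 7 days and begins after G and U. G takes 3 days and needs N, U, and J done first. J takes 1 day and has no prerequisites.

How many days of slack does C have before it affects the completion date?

1

Critical path: J→K→N→G→M = 1+2+9+3+7 = 22, so the finish is 22 days.
C finishes as early as 21 and must finish by 22.
So C can slip 22 − 21 = 1 day.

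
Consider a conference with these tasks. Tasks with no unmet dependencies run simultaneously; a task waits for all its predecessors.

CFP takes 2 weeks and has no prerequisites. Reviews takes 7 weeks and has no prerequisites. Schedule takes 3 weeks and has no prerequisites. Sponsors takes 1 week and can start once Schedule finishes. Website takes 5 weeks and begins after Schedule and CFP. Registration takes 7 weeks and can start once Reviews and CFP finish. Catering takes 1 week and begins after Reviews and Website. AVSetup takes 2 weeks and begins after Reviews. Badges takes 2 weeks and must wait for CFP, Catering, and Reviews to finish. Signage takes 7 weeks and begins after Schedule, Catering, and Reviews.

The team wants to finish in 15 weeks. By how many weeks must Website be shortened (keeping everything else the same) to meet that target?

Current finish: 16 weeks; target: 15.
Website is on every critical path, so each week cut from Website cuts the finish by one (this holds down to a finish of 15).
Need 16 − 15 = 1 week off Website → Website becomes 4 weeks, finish becomes 15.

1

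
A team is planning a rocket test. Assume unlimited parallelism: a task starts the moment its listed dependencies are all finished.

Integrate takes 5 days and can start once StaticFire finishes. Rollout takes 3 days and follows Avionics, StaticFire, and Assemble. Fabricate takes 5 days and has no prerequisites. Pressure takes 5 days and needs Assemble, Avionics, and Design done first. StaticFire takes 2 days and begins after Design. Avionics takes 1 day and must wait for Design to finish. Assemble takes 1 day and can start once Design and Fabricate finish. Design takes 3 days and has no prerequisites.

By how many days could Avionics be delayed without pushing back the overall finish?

2

Critical path: Fabricate→Assemble→Pressure = 5+1+5 = 11, so the finish is 11 days.
The longest chain containing Avionics totals 9 days.
So Avionics can slip 6 − 4 = 2 days.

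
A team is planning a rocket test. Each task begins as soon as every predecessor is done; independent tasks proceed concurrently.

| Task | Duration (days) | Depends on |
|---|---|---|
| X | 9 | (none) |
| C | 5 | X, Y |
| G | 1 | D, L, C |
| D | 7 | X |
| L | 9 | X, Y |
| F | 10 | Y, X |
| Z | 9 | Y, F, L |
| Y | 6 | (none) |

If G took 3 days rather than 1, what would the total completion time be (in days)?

The binding path is X→F→Z = 9+10+9 = 28; finish at 28 days.
The longest path through G is only 19 days, so G has float 9.
No other chain overtakes it, so the finish is 28 days.

28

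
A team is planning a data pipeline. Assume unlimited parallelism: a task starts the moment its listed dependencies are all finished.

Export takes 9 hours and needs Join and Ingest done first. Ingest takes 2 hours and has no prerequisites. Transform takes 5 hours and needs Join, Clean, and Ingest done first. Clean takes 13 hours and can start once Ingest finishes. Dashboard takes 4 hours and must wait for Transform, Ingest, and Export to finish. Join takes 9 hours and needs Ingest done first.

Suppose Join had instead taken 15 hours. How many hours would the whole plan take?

30

Critical path before the change: Ingest→Join→Export→Dashboard = 2+9+9+4 = 24 giving 24 hours.
Since Join is critical, the +6 change carries straight to that chain (now 30 hours).
The critical path is still Ingest→Join→Export→Dashboard; finish is now 30 hours.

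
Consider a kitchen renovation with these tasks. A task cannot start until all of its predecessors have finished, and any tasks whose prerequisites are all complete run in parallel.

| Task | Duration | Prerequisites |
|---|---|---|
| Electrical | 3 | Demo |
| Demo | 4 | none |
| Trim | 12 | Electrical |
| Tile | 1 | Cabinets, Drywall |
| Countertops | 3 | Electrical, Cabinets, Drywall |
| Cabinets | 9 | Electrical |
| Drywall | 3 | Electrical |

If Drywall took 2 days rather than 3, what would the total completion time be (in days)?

19

Actual critical path: Demo→Electrical→Cabinets→Countertops = 4+3+9+3 = 19 ⇒ 19 days.
The longest path through Drywall is only 13 days, so Drywall has float 6.
That remains the longest chain; total 19 days.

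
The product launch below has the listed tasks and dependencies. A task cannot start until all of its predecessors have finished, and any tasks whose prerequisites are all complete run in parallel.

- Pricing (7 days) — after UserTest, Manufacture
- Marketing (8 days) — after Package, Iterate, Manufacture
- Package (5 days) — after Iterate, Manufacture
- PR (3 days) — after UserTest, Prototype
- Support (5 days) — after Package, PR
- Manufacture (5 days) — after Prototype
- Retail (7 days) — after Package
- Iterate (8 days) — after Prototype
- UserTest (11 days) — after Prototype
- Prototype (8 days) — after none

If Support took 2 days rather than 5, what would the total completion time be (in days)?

Baseline: Prototype→Iterate→Package→Marketing = 8+8+5+8 = 29 → 29 days.
The longest path through Support is only 27 days, so Support has float 2.
That remains the longest chain; total 29 days.

29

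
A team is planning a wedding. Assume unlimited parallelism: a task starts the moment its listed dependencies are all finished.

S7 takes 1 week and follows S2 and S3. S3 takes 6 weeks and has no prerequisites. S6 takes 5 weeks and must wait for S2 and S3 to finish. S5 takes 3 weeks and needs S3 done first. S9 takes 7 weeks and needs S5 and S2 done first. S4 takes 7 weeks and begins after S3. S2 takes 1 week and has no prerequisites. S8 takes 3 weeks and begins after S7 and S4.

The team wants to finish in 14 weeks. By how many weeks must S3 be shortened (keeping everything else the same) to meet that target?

Current finish: 16 weeks; target: 14.
S3 is on every critical path, so each week cut from S3 cuts the finish by one (this holds down to a finish of 11).
Need 16 − 14 = 2 weeks off S3 → S3 becomes 4 weeks, finish becomes 14.

2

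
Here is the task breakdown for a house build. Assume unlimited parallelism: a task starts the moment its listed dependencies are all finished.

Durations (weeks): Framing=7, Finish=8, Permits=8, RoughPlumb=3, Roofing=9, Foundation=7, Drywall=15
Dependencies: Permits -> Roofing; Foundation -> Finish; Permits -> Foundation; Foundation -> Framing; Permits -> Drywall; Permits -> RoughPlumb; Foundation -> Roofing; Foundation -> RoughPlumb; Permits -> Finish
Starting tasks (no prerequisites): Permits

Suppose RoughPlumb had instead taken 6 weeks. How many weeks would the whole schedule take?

Actual critical path: Permits→Foundation→Roofing = 8+7+9 = 24 ⇒ 24 weeks.
RoughPlumb has 6 weeks of float (longest path through it is 18).
No other chain overtakes it, so the finish is 24 weeks.

24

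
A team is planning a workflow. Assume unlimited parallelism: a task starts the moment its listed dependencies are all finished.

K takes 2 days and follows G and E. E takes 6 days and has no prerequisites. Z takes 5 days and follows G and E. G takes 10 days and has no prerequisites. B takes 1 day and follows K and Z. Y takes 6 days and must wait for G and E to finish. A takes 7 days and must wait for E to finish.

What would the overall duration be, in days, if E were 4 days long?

As given, the longest chain is G→Z→B = 10+5+1 = 16, so the finish is 16 days.
The longest path through E is only 13 days, so E has float 3.
No other chain overtakes it, so the finish is 16 days.

16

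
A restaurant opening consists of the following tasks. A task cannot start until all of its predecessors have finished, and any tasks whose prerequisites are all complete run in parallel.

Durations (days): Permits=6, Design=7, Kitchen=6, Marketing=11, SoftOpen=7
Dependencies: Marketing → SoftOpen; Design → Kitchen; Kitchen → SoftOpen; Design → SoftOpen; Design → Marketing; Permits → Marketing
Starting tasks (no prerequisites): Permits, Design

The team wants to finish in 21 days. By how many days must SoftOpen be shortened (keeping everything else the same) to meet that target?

4

Current finish: 25 days; target: 21.
SoftOpen is on every critical path, so each day cut from SoftOpen cuts the finish by one (this holds down to a finish of 19).
Need 25 − 21 = 4 days off SoftOpen → SoftOpen becomes 3 days, finish becomes 21.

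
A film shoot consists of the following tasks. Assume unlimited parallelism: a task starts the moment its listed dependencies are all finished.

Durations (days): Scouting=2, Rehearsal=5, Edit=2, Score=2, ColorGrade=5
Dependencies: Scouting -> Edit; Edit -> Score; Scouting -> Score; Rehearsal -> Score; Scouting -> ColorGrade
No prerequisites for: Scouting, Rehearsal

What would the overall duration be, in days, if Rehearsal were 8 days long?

Actual critical path: Rehearsal→Score = 5+2 = 7 ⇒ 7 days.
Rehearsal is on the critical path; changing it to 8 makes that path 10 days.
That remains the longest chain; total 10 days.

10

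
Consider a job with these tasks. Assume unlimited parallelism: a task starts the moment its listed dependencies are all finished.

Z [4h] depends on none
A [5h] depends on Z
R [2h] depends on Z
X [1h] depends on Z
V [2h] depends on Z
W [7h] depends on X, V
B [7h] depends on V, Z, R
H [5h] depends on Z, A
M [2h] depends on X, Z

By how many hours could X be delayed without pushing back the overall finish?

2

The longest chain is Z→A→H = 4+5+5 = 14; overall finish 14 hours.
The longest chain containing X totals 12 hours.
Float = 14 − 12 = 2.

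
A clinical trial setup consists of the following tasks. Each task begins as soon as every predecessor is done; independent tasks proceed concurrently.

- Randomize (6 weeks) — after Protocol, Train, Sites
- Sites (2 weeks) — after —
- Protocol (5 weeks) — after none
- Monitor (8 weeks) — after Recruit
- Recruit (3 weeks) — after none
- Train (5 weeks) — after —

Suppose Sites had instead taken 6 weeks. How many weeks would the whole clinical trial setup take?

Actual critical path: Protocol→Randomize = 5+6 = 11 ⇒ 11 weeks.
Sites is off the critical path — its longest chain is 8 weeks, giving 3 of slack.
Now Sites→Randomize = 6+6 = 12 is longest, so the finish becomes 12 weeks.

12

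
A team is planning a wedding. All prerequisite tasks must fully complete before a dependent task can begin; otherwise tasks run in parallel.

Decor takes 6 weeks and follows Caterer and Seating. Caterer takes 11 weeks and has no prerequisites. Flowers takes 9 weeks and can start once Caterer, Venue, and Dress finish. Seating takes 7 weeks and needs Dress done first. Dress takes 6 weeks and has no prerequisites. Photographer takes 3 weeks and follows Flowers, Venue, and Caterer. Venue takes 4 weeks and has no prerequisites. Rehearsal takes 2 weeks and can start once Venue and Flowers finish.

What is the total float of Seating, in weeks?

4

Critical path: Caterer→Flowers→Photographer = 11+9+3 = 23, so the finish is 23 weeks.
Longest path through Seating: 19 weeks (earliest finish 13, latest finish 17).
So Seating can slip 17 − 13 = 4 weeks.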